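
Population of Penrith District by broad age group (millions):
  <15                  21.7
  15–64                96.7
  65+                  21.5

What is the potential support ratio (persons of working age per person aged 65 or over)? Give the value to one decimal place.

Potential support ratio: 4.5

Potential support ratio = 96.7 / 21.5 = 4.5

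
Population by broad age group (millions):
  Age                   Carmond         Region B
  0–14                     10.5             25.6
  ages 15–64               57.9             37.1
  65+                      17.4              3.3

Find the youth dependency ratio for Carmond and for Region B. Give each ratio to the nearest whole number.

Carmond: 10.5 / 57.9 × 100 = 18
Region B: 25.6 / 37.1 × 100 = 69

Carmond: 18
Region B: 69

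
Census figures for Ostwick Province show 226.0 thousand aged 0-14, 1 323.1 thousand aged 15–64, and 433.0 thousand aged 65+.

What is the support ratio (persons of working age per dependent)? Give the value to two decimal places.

Support ratio = 1 323.1 / (226.0 + 433.0) = 1 323.1 / 659.0 = 2.01

Support ratio: 2.01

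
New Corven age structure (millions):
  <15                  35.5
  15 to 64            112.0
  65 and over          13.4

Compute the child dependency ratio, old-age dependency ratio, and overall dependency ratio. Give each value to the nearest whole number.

Youth dependency ratio: 32
Old-age dependency ratio: 12
Total dependency ratio: 44

Youth dependency ratio = 35.5 / 112.0 × 100 = 32
Old-age dependency ratio = 13.4 / 112.0 × 100 = 12
Total dependency ratio = (35.5 + 13.4) / 112.0 × 100 = 48.9 / 112.0 × 100 = 44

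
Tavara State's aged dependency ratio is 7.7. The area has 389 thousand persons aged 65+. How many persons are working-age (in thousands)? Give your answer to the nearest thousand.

Working-age: 5,052

Old-age dependency ratio = elderly / working-age × 100
7.7 = 389 / W × 100
⇒ 5,052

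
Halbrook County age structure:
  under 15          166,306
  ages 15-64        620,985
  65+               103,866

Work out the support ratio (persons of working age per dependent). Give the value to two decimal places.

Support ratio = 620,985 / (166,306 + 103,866) = 620,985 / 270,172 = 2.30

Support ratio: 2.30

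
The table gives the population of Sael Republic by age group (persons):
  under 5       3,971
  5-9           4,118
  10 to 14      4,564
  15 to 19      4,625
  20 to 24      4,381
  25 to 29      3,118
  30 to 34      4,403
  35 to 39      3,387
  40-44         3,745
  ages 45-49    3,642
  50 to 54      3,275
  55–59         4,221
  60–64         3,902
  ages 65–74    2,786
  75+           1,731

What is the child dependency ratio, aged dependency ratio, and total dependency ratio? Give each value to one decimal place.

0–14: 3,971 + 4,118 + 4,564 = 12,653
15–64: 4,625 + 4,381 + 3,118 + 4,403 + 3,387 + 3,745 + 3,642 + 3,275 + 4,221 + 3,902 = 38,699
65+: 2,786 + 1,731 = 4,517
Youth dependency ratio = 12,653 / 38,699 × 100 = 32.7
Old-age dependency ratio = 4,517 / 38,699 × 100 = 11.7
Total dependency ratio = (12,653 + 4,517) / 38,699 × 100 = 17,170 / 38,699 × 100 = 44.4

Youth dependency ratio: 32.7
Old-age dependency ratio: 11.7
Total dependency ratio: 44.4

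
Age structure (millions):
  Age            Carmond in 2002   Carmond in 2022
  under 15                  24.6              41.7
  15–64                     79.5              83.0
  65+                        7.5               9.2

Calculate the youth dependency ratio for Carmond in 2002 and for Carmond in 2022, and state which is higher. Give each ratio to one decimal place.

Carmond in 2002: 30.9
Carmond in 2022: 50.2
Higher: Carmond in 2022

Carmond in 2002: 24.6 / 79.5 × 100 = 30.9
Carmond in 2022: 41.7 / 83.0 × 100 = 50.2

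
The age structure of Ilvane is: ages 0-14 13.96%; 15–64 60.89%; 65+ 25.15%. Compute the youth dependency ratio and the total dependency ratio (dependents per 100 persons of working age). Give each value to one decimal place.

Youth dependency ratio: 22.9
Total dependency ratio: 64.2

Youth dependency ratio = 13.96 / 60.89 × 100 = 22.9
Total dependency ratio = (13.96 + 25.15) / 60.89 × 100 = 39.11 / 60.89 × 100 = 64.2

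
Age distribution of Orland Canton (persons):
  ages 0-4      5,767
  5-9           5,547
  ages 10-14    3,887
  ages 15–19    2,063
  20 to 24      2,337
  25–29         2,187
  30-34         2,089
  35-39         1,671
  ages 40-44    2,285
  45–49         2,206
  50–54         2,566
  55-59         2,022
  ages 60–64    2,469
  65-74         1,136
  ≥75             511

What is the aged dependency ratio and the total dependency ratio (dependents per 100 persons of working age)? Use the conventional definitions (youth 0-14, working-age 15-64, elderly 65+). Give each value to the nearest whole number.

Old-age dependency ratio: 8
Total dependency ratio: 77

0–14: 5,767 + 5,547 + 3,887 = 15,201
15–64: 2,063 + 2,337 + 2,187 + 2,089 + 1,671 + 2,285 + 2,206 + 2,566 + 2,022 + 2,469 = 21,895
65+: 1,136 + 511 = 1,647
Old-age dependency ratio = 1,647 / 21,895 × 100 = 8
Total dependency ratio = (15,201 + 1,647) / 21,895 × 100 = 16,848 / 21,895 × 100 = 77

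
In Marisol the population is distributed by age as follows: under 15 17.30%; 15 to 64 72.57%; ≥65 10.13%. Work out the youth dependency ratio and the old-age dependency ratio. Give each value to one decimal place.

Youth dependency ratio = 17.30 / 72.57 × 100 = 23.8
Old-age dependency ratio = 10.13 / 72.57 × 100 = 14.0

Youth dependency ratio: 23.8
Old-age dependency ratio: 14.0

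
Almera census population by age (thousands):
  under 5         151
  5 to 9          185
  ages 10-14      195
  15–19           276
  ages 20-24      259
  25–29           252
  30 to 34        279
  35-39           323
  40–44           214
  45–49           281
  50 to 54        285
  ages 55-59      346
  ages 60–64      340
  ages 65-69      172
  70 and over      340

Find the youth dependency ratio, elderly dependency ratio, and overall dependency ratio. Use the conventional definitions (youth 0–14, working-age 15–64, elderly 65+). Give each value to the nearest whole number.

Youth dependency ratio: 19
Old-age dependency ratio: 18
Total dependency ratio: 37

0–14: 151 + 185 + 195 = 531
15–64: 276 + 259 + 252 + 279 + 323 + 214 + 281 + 285 + 346 + 340 = 2 855
65+: 172 + 340 = 512
Youth dependency ratio = 531 / 2 855 × 100 = 19
Old-age dependency ratio = 512 / 2 855 × 100 = 18
Total dependency ratio = (531 + 512) / 2 855 × 100 = 1 043 / 2 855 × 100 = 37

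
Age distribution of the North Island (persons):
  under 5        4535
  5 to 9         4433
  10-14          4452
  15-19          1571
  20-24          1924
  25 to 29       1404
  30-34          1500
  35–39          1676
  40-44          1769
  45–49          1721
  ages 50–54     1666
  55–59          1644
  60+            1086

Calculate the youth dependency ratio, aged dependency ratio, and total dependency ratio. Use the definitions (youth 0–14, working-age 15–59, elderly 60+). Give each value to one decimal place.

Youth dependency ratio: 90.2
Old-age dependency ratio: 7.3
Total dependency ratio: 97.5

0–14: 4535 + 4433 + 4452 = 13420
15–59: 1571 + 1924 + 1404 + 1500 + 1676 + 1769 + 1721 + 1666 + 1644 = 14875
60+: 1086
Youth dependency ratio = 13420 / 14875 × 100 = 90.2
Old-age dependency ratio = 1086 / 14875 × 100 = 7.3
Total dependency ratio = (13420 + 1086) / 14875 × 100 = 14506 / 14875 × 100 = 97.5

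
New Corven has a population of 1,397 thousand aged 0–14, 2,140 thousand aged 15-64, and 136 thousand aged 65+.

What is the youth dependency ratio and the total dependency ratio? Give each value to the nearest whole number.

Youth dependency ratio = 1,397 / 2,140 × 100 = 65
Total dependency ratio = (1,397 + 136) / 2,140 × 100 = 1,533 / 2,140 × 100 = 72

Youth dependency ratio: 65
Total dependency ratio: 72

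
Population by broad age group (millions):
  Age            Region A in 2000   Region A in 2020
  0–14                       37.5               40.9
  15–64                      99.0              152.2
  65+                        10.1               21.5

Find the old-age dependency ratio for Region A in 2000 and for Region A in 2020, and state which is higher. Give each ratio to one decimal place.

Region A in 2000: 10.1 / 99.0 × 100 = 10.2
Region A in 2020: 21.5 / 152.2 × 100 = 14.1

Region A in 2000: 10.2
Region A in 2020: 14.1
Higher: Region A in 2020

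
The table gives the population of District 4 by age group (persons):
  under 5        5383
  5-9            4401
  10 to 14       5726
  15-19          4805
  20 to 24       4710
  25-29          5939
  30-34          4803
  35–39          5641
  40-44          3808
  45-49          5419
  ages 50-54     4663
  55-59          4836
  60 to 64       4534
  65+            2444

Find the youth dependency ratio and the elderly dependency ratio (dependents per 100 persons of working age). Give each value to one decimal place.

0–14: 5383 + 4401 + 5726 = 15510
15–64: 4805 + 4710 + 5939 + 4803 + 5641 + 3808 + 5419 + 4663 + 4836 + 4534 = 49158
65+: 2444
Youth dependency ratio = 15510 / 49158 × 100 = 31.6
Old-age dependency ratio = 2444 / 49158 × 100 = 5.0

Youth dependency ratio: 31.6
Old-age dependency ratio: 5.0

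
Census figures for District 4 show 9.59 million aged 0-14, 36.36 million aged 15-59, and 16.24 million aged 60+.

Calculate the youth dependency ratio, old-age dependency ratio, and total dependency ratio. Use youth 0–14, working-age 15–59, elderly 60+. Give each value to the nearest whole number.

Youth dependency ratio: 26
Old-age dependency ratio: 45
Total dependency ratio: 71

Youth dependency ratio = 9.59 / 36.36 × 100 = 26
Old-age dependency ratio = 16.24 / 36.36 × 100 = 45
Total dependency ratio = (9.59 + 16.24) / 36.36 × 100 = 25.83 / 36.36 × 100 = 71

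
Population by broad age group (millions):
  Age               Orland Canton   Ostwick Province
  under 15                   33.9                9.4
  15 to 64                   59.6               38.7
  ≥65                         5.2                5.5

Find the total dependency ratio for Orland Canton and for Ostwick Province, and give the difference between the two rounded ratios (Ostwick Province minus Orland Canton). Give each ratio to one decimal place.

Orland Canton: 65.6
Ostwick Province: 38.5
Difference: -27.1

Orland Canton: (33.9 + 5.2) / 59.6 × 100 = 39.1 / 59.6 × 100 = 65.6
Ostwick Province: (9.4 + 5.5) / 38.7 × 100 = 14.9 / 38.7 × 100 = 38.5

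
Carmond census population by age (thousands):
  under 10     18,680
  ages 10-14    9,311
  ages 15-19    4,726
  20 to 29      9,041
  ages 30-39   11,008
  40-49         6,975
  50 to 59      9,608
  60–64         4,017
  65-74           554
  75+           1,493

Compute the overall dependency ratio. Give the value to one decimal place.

0–14: 18,680 + 9,311 = 27,991
15–64: 4,726 + 9,041 + 11,008 + 6,975 + 9,608 + 4,017 = 45,375
65+: 554 + 1,493 = 2,047
Total dependency ratio = (27,991 + 2,047) / 45,375 × 100 = 30,038 / 45,375 × 100 = 66.2

Total dependency ratio: 66.2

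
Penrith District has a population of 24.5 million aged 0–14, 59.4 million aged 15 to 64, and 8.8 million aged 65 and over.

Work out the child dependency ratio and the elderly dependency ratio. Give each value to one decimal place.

Youth dependency ratio = 24.5 / 59.4 × 100 = 41.2
Old-age dependency ratio = 8.8 / 59.4 × 100 = 14.8

Youth dependency ratio: 41.2
Old-age dependency ratio: 14.8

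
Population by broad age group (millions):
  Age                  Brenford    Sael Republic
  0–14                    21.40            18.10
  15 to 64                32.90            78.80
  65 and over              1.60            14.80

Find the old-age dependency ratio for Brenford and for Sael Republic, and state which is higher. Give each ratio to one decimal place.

Brenford: 4.9
Sael Republic: 18.8
Higher: Sael Republic

Brenford: 1.60 / 32.90 × 100 = 4.9
Sael Republic: 14.80 / 78.80 × 100 = 18.8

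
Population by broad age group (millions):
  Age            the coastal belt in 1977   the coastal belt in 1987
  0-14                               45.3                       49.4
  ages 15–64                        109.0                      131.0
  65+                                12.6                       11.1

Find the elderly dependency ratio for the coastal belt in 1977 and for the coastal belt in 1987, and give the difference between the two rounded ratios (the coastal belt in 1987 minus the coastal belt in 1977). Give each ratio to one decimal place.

the coastal belt in 1977: 12.6 / 109.0 × 100 = 11.6
the coastal belt in 1987: 11.1 / 131.0 × 100 = 8.5

the coastal belt in 1977: 11.6
the coastal belt in 1987: 8.5
Difference: -3.1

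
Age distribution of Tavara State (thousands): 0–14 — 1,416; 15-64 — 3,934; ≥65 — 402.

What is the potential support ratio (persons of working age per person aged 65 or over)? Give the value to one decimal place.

Potential support ratio = 3,934 / 402 = 9.8

Potential support ratio: 9.8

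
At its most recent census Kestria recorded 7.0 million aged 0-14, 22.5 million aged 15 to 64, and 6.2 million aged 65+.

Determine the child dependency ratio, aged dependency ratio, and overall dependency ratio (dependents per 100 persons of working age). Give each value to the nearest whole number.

Youth dependency ratio = 7.0 / 22.5 × 100 = 31
Old-age dependency ratio = 6.2 / 22.5 × 100 = 28
Total dependency ratio = (7.0 + 6.2) / 22.5 × 100 = 13.2 / 22.5 × 100 = 59

Youth dependency ratio: 31
Old-age dependency ratio: 28
Total dependency ratio: 59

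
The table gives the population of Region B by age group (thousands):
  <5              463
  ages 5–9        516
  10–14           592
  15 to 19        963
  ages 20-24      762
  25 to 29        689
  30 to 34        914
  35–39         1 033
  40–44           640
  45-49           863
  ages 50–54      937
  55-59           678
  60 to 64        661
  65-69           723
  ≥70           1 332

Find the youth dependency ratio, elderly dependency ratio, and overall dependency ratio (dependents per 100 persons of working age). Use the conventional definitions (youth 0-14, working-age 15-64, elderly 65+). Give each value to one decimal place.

0–14: 463 + 516 + 592 = 1 571
15–64: 963 + 762 + 689 + 914 + 1 033 + 640 + 863 + 937 + 678 + 661 = 8 140
65+: 723 + 1 332 = 2 055
Youth dependency ratio = 1 571 / 8 140 × 100 = 19.3
Old-age dependency ratio = 2 055 / 8 140 × 100 = 25.2
Total dependency ratio = (1 571 + 2 055) / 8 140 × 100 = 3 626 / 8 140 × 100 = 44.5

Youth dependency ratio: 19.3
Old-age dependency ratio: 25.2
Total dependency ratio: 44.5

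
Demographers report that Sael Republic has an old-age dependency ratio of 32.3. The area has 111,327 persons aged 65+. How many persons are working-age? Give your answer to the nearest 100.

Old-age dependency ratio = elderly / working-age × 100
32.3 = 111,327 / W × 100
⇒ 344,700

Working-age: 344,700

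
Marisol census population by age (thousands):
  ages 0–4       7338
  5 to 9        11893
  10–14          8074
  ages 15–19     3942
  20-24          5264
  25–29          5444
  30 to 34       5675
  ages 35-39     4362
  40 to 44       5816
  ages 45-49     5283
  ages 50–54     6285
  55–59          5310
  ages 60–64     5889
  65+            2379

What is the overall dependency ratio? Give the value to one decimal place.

0–14: 7338 + 11893 + 8074 = 27305
15–64: 3942 + 5264 + 5444 + 5675 + 4362 + 5816 + 5283 + 6285 + 5310 + 5889 = 53270
65+: 2379
Total dependency ratio = (27305 + 2379) / 53270 × 100 = 29684 / 53270 × 100 = 55.7

Total dependency ratio: 55.7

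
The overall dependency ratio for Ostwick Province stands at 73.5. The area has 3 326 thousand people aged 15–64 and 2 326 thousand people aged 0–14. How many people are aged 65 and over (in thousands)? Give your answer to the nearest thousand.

Aged 65 and over: 119

Total dependency ratio = (youth + elderly) / working-age × 100
73.5 = (2 326 + E) / 3 326 × 100
⇒ 119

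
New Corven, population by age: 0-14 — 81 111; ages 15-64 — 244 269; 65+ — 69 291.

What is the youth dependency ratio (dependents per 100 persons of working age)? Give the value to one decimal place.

Youth dependency ratio: 33.2

Youth dependency ratio = 81 111 / 244 269 × 100 = 33.2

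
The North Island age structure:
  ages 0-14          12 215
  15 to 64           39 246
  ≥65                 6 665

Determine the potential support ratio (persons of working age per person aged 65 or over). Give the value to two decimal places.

Potential support ratio = 39 246 / 6 665 = 5.89

Potential support ratio: 5.89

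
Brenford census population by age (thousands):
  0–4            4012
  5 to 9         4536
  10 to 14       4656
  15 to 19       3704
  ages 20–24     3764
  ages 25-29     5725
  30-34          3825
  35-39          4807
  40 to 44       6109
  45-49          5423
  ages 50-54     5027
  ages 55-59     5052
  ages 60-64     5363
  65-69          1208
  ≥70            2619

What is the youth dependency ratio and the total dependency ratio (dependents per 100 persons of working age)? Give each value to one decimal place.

Youth dependency ratio: 27.1
Total dependency ratio: 34.9

0–14: 4012 + 4536 + 4656 = 13204
15–64: 3704 + 3764 + 5725 + 3825 + 4807 + 6109 + 5423 + 5027 + 5052 + 5363 = 48799
65+: 1208 + 2619 = 3827
Youth dependency ratio = 13204 / 48799 × 100 = 27.1
Total dependency ratio = (13204 + 3827) / 48799 × 100 = 17031 / 48799 × 100 = 34.9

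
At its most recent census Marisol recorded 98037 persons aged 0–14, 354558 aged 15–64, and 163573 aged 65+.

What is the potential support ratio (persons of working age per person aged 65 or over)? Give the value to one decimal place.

Potential support ratio = 354558 / 163573 = 2.2

Potential support ratio: 2.2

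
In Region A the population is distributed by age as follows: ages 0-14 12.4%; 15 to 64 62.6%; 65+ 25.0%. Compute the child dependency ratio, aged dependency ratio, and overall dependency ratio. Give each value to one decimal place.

Youth dependency ratio: 19.8
Old-age dependency ratio: 39.9
Total dependency ratio: 59.7

Youth dependency ratio = 12.4 / 62.6 × 100 = 19.8
Old-age dependency ratio = 25.0 / 62.6 × 100 = 39.9
Total dependency ratio = (12.4 + 25.0) / 62.6 × 100 = 37.4 / 62.6 × 100 = 59.7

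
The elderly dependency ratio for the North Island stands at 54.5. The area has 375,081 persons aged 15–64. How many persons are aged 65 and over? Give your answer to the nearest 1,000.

Aged 65 and over: 204,000

Old-age dependency ratio = elderly / working-age × 100
54.5 = E / 375,081 × 100
⇒ 204,000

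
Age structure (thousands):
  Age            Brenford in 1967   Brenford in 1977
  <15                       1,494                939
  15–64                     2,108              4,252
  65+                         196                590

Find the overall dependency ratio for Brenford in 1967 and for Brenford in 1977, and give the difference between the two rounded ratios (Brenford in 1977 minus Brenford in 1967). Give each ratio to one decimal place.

Brenford in 1967: (1,494 + 196) / 2,108 × 100 = 1,690 / 2,108 × 100 = 80.2
Brenford in 1977: (939 + 590) / 4,252 × 100 = 1,529 / 4,252 × 100 = 36.0

Brenford in 1967: 80.2
Brenford in 1977: 36.0
Difference: -44.2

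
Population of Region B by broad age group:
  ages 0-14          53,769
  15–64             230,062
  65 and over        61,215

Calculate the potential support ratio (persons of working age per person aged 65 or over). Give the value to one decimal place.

Potential support ratio = 230,062 / 61,215 = 3.8

Potential support ratio: 3.8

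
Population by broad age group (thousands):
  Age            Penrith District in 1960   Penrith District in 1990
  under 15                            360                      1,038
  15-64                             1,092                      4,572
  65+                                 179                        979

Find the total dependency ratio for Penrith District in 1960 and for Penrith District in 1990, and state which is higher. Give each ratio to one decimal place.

Penrith District in 1960: 49.4
Penrith District in 1990: 44.1
Higher: Penrith District in 1960

Penrith District in 1960: (360 + 179) / 1,092 × 100 = 539 / 1,092 × 100 = 49.4
Penrith District in 1990: (1,038 + 979) / 4,572 × 100 = 2,017 / 4,572 × 100 = 44.1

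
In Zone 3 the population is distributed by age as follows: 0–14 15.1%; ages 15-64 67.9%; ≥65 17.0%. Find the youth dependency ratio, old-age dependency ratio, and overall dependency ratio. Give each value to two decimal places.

Youth dependency ratio: 22.24
Old-age dependency ratio: 25.04
Total dependency ratio: 47.28

Youth dependency ratio = 15.1 / 67.9 × 100 = 22.24
Old-age dependency ratio = 17.0 / 67.9 × 100 = 25.04
Total dependency ratio = (15.1 + 17.0) / 67.9 × 100 = 32.1 / 67.9 × 100 = 47.28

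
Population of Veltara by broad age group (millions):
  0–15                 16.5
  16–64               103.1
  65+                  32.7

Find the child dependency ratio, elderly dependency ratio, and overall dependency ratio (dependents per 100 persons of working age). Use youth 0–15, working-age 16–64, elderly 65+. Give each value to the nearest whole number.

Youth dependency ratio = 16.5 / 103.1 × 100 = 16
Old-age dependency ratio = 32.7 / 103.1 × 100 = 32
Total dependency ratio = (16.5 + 32.7) / 103.1 × 100 = 49.2 / 103.1 × 100 = 48

Youth dependency ratio: 16
Old-age dependency ratio: 32
Total dependency ratio: 48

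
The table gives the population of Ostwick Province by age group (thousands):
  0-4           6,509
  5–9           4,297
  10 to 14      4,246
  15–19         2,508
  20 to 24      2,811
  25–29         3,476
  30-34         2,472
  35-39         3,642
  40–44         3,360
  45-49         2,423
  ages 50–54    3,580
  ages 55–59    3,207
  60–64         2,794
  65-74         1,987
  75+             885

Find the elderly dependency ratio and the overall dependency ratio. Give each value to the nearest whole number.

Old-age dependency ratio: 9
Total dependency ratio: 59

0–14: 6,509 + 4,297 + 4,246 = 15,052
15–64: 2,508 + 2,811 + 3,476 + 2,472 + 3,642 + 3,360 + 2,423 + 3,580 + 3,207 + 2,794 = 30,273
65+: 1,987 + 885 = 2,872
Old-age dependency ratio = 2,872 / 30,273 × 100 = 9
Total dependency ratio = (15,052 + 2,872) / 30,273 × 100 = 17,924 / 30,273 × 100 = 59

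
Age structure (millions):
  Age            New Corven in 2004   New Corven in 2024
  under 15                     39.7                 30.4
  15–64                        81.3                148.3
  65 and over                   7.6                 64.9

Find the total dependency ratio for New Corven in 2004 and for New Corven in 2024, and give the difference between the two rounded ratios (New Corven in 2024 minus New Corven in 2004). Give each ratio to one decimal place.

New Corven in 2004: 58.2
New Corven in 2024: 64.3
Difference: +6.1

New Corven in 2004: (39.7 + 7.6) / 81.3 × 100 = 47.3 / 81.3 × 100 = 58.2
New Corven in 2024: (30.4 + 64.9) / 148.3 × 100 = 95.3 / 148.3 × 100 = 64.3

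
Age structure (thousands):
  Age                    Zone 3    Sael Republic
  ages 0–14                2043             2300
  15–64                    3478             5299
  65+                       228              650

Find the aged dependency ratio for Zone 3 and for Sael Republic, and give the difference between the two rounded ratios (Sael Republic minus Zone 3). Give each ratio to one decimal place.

Zone 3: 6.6
Sael Republic: 12.3
Difference: +5.7

Zone 3: 228 / 3478 × 100 = 6.6
Sael Republic: 650 / 5299 × 100 = 12.3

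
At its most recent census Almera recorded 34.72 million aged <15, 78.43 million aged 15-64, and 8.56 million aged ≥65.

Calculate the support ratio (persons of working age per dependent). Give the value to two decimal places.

Support ratio = 78.43 / (34.72 + 8.56) = 78.43 / 43.28 = 1.81

Support ratio: 1.81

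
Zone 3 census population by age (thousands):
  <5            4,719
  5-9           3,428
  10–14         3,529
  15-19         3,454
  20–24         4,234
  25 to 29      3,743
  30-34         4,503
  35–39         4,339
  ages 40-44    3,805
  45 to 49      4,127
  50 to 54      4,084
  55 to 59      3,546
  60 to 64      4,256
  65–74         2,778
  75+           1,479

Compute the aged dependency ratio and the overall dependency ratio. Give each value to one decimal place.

Old-age dependency ratio: 10.6
Total dependency ratio: 39.7

0–14: 4,719 + 3,428 + 3,529 = 11,676
15–64: 3,454 + 4,234 + 3,743 + 4,503 + 4,339 + 3,805 + 4,127 + 4,084 + 3,546 + 4,256 = 40,091
65+: 2,778 + 1,479 = 4,257
Old-age dependency ratio = 4,257 / 40,091 × 100 = 10.6
Total dependency ratio = (11,676 + 4,257) / 40,091 × 100 = 15,933 / 40,091 × 100 = 39.7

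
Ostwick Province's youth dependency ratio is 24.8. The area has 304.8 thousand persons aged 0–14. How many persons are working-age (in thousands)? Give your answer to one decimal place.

Youth dependency ratio = youth / working-age × 100
24.8 = 304.8 / W × 100
⇒ 1229.0

Working-age: 1229.0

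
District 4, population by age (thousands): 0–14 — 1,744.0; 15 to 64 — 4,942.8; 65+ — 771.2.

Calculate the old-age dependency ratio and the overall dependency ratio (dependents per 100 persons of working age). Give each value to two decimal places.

Old-age dependency ratio = 771.2 / 4,942.8 × 100 = 15.60
Total dependency ratio = (1,744.0 + 771.2) / 4,942.8 × 100 = 2,515.2 / 4,942.8 × 100 = 50.89

Old-age dependency ratio: 15.60
Total dependency ratio: 50.89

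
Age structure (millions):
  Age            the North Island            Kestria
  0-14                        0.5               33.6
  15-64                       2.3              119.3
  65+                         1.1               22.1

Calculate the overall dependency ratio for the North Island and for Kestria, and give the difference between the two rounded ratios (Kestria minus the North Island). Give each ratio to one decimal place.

the North Island: 69.6
Kestria: 46.7
Difference: -22.9

the North Island: (0.5 + 1.1) / 2.3 × 100 = 1.6 / 2.3 × 100 = 69.6
Kestria: (33.6 + 22.1) / 119.3 × 100 = 55.7 / 119.3 × 100 = 46.7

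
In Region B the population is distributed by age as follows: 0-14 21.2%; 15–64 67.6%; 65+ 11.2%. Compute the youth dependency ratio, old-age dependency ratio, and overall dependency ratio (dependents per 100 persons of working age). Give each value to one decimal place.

Youth dependency ratio = 21.2 / 67.6 × 100 = 31.4
Old-age dependency ratio = 11.2 / 67.6 × 100 = 16.6
Total dependency ratio = (21.2 + 11.2) / 67.6 × 100 = 32.4 / 67.6 × 100 = 47.9

Youth dependency ratio: 31.4
Old-age dependency ratio: 16.6
Total dependency ratio: 47.9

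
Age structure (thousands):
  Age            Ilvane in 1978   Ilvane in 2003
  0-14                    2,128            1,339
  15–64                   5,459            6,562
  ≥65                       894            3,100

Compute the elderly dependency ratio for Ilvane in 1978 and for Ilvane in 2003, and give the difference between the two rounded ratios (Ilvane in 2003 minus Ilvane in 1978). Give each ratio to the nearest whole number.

Ilvane in 1978: 894 / 5,459 × 100 = 16
Ilvane in 2003: 3,100 / 6,562 × 100 = 47

Ilvane in 1978: 16
Ilvane in 2003: 47
Difference: +31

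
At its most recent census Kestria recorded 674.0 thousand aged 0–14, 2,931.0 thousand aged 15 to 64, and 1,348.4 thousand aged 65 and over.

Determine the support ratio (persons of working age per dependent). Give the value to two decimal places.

Support ratio: 1.45

Support ratio = 2,931.0 / (674.0 + 1,348.4) = 2,931.0 / 2,022.4 = 1.45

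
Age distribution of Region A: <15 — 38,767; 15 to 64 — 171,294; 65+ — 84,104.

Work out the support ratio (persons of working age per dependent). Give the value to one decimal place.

Support ratio: 1.4

Support ratio = 171,294 / (38,767 + 84,104) = 171,294 / 122,871 = 1.4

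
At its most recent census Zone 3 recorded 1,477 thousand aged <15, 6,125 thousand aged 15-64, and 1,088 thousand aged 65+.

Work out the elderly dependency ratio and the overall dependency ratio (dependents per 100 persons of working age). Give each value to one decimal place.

Old-age dependency ratio = 1,088 / 6,125 × 100 = 17.8
Total dependency ratio = (1,477 + 1,088) / 6,125 × 100 = 2,565 / 6,125 × 100 = 41.9

Old-age dependency ratio: 17.8
Total dependency ratio: 41.9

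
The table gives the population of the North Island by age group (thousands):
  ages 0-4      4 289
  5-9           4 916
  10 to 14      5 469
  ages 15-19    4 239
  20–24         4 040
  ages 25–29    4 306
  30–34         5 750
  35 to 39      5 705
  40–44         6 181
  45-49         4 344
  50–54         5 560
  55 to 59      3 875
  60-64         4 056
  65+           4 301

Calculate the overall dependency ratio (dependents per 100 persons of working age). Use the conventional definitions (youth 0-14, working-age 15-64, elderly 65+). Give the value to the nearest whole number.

Total dependency ratio: 39

0–14: 4 289 + 4 916 + 5 469 = 14 674
15–64: 4 239 + 4 040 + 4 306 + 5 750 + 5 705 + 6 181 + 4 344 + 5 560 + 3 875 + 4 056 = 48 056
65+: 4 301
Total dependency ratio = (14 674 + 4 301) / 48 056 × 100 = 18 975 / 48 056 × 100 = 39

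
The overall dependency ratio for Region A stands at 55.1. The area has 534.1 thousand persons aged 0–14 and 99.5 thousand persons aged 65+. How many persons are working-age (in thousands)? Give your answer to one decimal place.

Total dependency ratio = (youth + elderly) / working-age × 100
55.1 = (534.1 + 99.5) / W × 100
⇒ 1,149.9

Working-age: 1,149.9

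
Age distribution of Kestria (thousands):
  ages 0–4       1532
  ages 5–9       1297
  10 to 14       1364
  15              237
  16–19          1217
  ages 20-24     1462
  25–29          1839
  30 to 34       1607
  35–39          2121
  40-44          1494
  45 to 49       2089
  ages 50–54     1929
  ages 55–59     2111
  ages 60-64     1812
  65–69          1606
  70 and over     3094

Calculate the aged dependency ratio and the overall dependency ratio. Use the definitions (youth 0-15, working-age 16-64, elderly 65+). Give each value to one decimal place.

0–15: 1532 + 1297 + 1364 + 237 = 4430
16–64: 1217 + 1462 + 1839 + 1607 + 2121 + 1494 + 2089 + 1929 + 2111 + 1812 = 17681
65+: 1606 + 3094 = 4700
Old-age dependency ratio = 4700 / 17681 × 100 = 26.6
Total dependency ratio = (4430 + 4700) / 17681 × 100 = 9130 / 17681 × 100 = 51.6

Old-age dependency ratio: 26.6
Total dependency ratio: 51.6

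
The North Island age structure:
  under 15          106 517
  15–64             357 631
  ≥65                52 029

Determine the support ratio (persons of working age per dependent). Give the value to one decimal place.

Support ratio = 357 631 / (106 517 + 52 029) = 357 631 / 158 546 = 2.3

Support ratio: 2.3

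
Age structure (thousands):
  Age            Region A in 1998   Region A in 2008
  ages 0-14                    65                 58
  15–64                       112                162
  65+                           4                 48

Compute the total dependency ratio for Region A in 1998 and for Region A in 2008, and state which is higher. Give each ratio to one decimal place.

Region A in 1998: 61.6
Region A in 2008: 65.4
Higher: Region A in 2008

Region A in 1998: (65 + 4) / 112 × 100 = 69 / 112 × 100 = 61.6
Region A in 2008: (58 + 48) / 162 × 100 = 106 / 162 × 100 = 65.4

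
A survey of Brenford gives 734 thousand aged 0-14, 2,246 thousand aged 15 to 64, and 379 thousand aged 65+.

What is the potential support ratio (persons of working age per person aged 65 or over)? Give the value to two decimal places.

Potential support ratio = 2,246 / 379 = 5.93

Potential support ratio: 5.93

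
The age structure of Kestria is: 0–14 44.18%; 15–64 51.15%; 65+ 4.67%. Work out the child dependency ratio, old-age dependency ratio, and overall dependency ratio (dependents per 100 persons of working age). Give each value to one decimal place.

Youth dependency ratio: 86.4
Old-age dependency ratio: 9.1
Total dependency ratio: 95.5

Youth dependency ratio = 44.18 / 51.15 × 100 = 86.4
Old-age dependency ratio = 4.67 / 51.15 × 100 = 9.1
Total dependency ratio = (44.18 + 4.67) / 51.15 × 100 = 48.85 / 51.15 × 100 = 95.5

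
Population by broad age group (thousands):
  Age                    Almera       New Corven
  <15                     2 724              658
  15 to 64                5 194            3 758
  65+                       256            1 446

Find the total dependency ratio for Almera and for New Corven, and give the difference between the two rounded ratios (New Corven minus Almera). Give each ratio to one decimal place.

Almera: 57.4
New Corven: 56.0
Difference: -1.4

Almera: (2 724 + 256) / 5 194 × 100 = 2 980 / 5 194 × 100 = 57.4
New Corven: (658 + 1 446) / 3 758 × 100 = 2 104 / 3 758 × 100 = 56.0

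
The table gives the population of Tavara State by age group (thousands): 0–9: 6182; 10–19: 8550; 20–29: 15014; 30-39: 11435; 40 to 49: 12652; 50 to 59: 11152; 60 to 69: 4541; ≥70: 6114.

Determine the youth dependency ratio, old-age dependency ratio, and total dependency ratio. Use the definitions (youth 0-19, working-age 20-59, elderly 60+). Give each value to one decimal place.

Youth dependency ratio: 29.3
Old-age dependency ratio: 21.2
Total dependency ratio: 50.5

0–19: 6182 + 8550 = 14732
20–59: 15014 + 11435 + 12652 + 11152 = 50253
60+: 4541 + 6114 = 10655
Youth dependency ratio = 14732 / 50253 × 100 = 29.3
Old-age dependency ratio = 10655 / 50253 × 100 = 21.2
Total dependency ratio = (14732 + 10655) / 50253 × 100 = 25387 / 50253 × 100 = 50.5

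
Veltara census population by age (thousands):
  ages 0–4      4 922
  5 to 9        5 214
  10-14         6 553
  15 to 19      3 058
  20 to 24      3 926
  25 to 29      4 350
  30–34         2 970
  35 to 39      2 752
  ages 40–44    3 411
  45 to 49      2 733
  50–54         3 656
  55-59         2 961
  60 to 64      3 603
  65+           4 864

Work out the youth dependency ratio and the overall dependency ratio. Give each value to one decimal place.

Youth dependency ratio: 49.9
Total dependency ratio: 64.5

0–14: 4 922 + 5 214 + 6 553 = 16 689
15–64: 3 058 + 3 926 + 4 350 + 2 970 + 2 752 + 3 411 + 2 733 + 3 656 + 2 961 + 3 603 = 33 420
65+: 4 864
Youth dependency ratio = 16 689 / 33 420 × 100 = 49.9
Total dependency ratio = (16 689 + 4 864) / 33 420 × 100 = 21 553 / 33 420 × 100 = 64.5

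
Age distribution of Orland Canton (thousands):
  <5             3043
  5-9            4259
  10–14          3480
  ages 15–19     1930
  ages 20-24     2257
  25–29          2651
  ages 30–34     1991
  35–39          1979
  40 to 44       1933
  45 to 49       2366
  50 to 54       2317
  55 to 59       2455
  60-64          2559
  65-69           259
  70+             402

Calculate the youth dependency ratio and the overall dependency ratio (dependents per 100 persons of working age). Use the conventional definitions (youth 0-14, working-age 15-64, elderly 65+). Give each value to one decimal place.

0–14: 3043 + 4259 + 3480 = 10782
15–64: 1930 + 2257 + 2651 + 1991 + 1979 + 1933 + 2366 + 2317 + 2455 + 2559 = 22438
65+: 259 + 402 = 661
Youth dependency ratio = 10782 / 22438 × 100 = 48.1
Total dependency ratio = (10782 + 661) / 22438 × 100 = 11443 / 22438 × 100 = 51.0

Youth dependency ratio: 48.1
Total dependency ratio: 51.0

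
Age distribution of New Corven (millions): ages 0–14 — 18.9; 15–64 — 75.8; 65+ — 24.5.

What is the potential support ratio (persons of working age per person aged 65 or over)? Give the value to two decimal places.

Potential support ratio = 75.8 / 24.5 = 3.09

Potential support ratio: 3.09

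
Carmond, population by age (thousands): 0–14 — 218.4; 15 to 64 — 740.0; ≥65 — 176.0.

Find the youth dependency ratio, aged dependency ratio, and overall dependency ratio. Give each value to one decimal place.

Youth dependency ratio = 218.4 / 740.0 × 100 = 29.5
Old-age dependency ratio = 176.0 / 740.0 × 100 = 23.8
Total dependency ratio = (218.4 + 176.0) / 740.0 × 100 = 394.4 / 740.0 × 100 = 53.3

Youth dependency ratio: 29.5
Old-age dependency ratio: 23.8
Total dependency ratio: 53.3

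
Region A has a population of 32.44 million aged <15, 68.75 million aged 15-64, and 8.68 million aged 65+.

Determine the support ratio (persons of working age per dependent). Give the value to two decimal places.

Support ratio = 68.75 / (32.44 + 8.68) = 68.75 / 41.12 = 1.67

Support ratio: 1.67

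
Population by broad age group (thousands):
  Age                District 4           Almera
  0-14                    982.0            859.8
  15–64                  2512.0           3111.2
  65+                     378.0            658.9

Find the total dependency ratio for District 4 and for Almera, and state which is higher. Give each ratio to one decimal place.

District 4: (982.0 + 378.0) / 2512.0 × 100 = 1360.0 / 2512.0 × 100 = 54.1
Almera: (859.8 + 658.9) / 3111.2 × 100 = 1518.7 / 3111.2 × 100 = 48.8

District 4: 54.1
Almera: 48.8
Higher: District 4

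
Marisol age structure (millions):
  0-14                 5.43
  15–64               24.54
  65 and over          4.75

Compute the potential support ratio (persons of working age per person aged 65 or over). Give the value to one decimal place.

Potential support ratio: 5.2

Potential support ratio = 24.54 / 4.75 = 5.2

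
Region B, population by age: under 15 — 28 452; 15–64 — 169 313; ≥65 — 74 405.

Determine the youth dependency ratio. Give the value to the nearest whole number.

Youth dependency ratio = 28 452 / 169 313 × 100 = 17

Youth dependency ratio: 17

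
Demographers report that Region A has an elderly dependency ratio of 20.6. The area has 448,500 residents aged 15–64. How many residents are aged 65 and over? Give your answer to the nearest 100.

Old-age dependency ratio = elderly / working-age × 100
20.6 = E / 448,500 × 100
⇒ 92,400

Aged 65 and over: 92,400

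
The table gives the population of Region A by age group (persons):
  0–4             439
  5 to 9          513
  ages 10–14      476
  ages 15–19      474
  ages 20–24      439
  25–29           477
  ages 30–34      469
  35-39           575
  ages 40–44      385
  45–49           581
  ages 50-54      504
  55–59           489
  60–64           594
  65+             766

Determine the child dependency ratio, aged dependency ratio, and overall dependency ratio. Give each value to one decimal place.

0–14: 439 + 513 + 476 = 1 428
15–64: 474 + 439 + 477 + 469 + 575 + 385 + 581 + 504 + 489 + 594 = 4 987
65+: 766
Youth dependency ratio = 1 428 / 4 987 × 100 = 28.6
Old-age dependency ratio = 766 / 4 987 × 100 = 15.4
Total dependency ratio = (1 428 + 766) / 4 987 × 100 = 2 194 / 4 987 × 100 = 44.0

Youth dependency ratio: 28.6
Old-age dependency ratio: 15.4
Total dependency ratio: 44.0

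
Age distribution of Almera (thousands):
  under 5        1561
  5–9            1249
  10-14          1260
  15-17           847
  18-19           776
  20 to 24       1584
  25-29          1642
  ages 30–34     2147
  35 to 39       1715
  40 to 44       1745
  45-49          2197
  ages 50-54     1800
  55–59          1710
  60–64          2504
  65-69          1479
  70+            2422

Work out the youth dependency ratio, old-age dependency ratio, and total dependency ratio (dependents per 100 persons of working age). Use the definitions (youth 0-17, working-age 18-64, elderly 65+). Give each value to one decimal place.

Youth dependency ratio: 27.6
Old-age dependency ratio: 21.9
Total dependency ratio: 49.5

0–17: 1561 + 1249 + 1260 + 847 = 4917
18–64: 776 + 1584 + 1642 + 2147 + 1715 + 1745 + 2197 + 1800 + 1710 + 2504 = 17820
65+: 1479 + 2422 = 3901
Youth dependency ratio = 4917 / 17820 × 100 = 27.6
Old-age dependency ratio = 3901 / 17820 × 100 = 21.9
Total dependency ratio = (4917 + 3901) / 17820 × 100 = 8818 / 17820 × 100 = 49.5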